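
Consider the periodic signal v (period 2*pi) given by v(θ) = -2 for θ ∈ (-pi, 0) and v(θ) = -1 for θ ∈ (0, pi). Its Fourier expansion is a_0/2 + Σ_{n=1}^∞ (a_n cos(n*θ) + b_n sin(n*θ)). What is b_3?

2/(3*pi)

b_3 = 1/pi ∫_{-pi}^{pi} v(θ) sin(3*θ) dθ.
Split the integral at the breakpoints.
Directly, an antiderivative of (-2) sin(3*θ) is 2*cos(3*θ)/3; evaluating from -pi to 0: ∫_{-pi}^{0} (-2) sin(3*θ) dθ = (2/3) - (-2/3) = 4/3.
Directly, an antiderivative of (-1) sin(3*θ) is cos(3*θ)/3; evaluating from 0 to pi: ∫_{0}^{pi} (-1) sin(3*θ) dθ = (-1/3) - (1/3) = -2/3.
Summing the pieces and multiplying by (1/pi) gives b_3 = 2/(3*pi).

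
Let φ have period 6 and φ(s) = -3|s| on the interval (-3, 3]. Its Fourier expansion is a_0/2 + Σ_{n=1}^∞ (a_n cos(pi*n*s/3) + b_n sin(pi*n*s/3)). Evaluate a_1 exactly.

a_1 = 1/3 ∫_{-3}^{3} φ(s) cos(pi*s/3) ds.
φ is even and cos(pi*s/3) is even, so the integrand is even and a_1 = 2/3 ∫_0^{3} φ(s) cos(pi*s/3) ds.
Integrating by parts (boundary term plus one more integral), an antiderivative of (-3*s) cos(pi*s/3) is -9*s*sin(pi*s/3)/pi - 27*cos(pi*s/3)/pi**2; evaluating from 0 to 3: ∫_{0}^{3} (-3*s) cos(pi*s/3) ds = (27/pi**2) - (-27/pi**2) = 54/pi**2.
Hence a_1 = (2/3)·(54/pi**2) = 36/pi**2.

36/pi**2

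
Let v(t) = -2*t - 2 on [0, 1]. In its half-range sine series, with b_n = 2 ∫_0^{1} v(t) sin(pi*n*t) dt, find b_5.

-12/(5*pi)

b_5 = 2 ∫_0^{1} (-2*t - 2) sin(5*pi*t) dt.
Integrating by parts (boundary term plus one more integral), an antiderivative of (-2*t - 2) sin(5*pi*t) is 2*t*cos(5*pi*t)/(5*pi) - 2*sin(5*pi*t)/(25*pi**2) + 2*cos(5*pi*t)/(5*pi); evaluating from 0 to 1: ∫_{0}^{1} (-2*t - 2) sin(5*pi*t) dt = (-4/(5*pi)) - (2/(5*pi)) = -6/(5*pi).
Hence b_5 = 2·(-6/(5*pi)) = -12/(5*pi).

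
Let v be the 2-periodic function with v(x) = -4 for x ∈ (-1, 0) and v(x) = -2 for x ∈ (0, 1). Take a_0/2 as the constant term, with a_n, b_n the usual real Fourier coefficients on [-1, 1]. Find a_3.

a_3 = ∫_{-1}^{1} v(x) cos(3*pi*x) dx.
Split the integral at the breakpoints.
Directly, an antiderivative of (-4) cos(3*pi*x) is -4*sin(3*pi*x)/(3*pi); evaluating from -1 to 0: ∫_{-1}^{0} (-4) cos(3*pi*x) dx = (0) - (0) = 0.
Directly, an antiderivative of (-2) cos(3*pi*x) is -2*sin(3*pi*x)/(3*pi); evaluating from 0 to 1: ∫_{0}^{1} (-2) cos(3*pi*x) dx = (0) - (0) = 0.
Summing the pieces gives a_3 = 0.

0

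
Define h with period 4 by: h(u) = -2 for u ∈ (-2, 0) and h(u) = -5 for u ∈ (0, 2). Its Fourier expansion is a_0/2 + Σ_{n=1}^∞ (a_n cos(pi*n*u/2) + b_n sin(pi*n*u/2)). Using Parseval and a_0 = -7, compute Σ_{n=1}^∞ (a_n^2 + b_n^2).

9/2

Parseval: a_0^2/2 + Σ_{n≥1} (a_n^2+b_n^2) = 1/2 ∫_{-2}^{2} h(u)^2 du = 29.
Subtract a_0^2/2 = 49/2: Σ (a_n^2+b_n^2) = 9/2.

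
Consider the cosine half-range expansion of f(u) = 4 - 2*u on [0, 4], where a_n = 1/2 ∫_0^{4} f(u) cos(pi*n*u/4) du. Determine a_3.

a_3 = 1/2 ∫_0^{4} (4 - 2*u) cos(3*pi*u/4) du.
Integrating by parts (boundary term plus one more integral), an antiderivative of (4 - 2*u) cos(3*pi*u/4) is -8*u*sin(3*pi*u/4)/(3*pi) + 16*sin(3*pi*u/4)/(3*pi) - 32*cos(3*pi*u/4)/(9*pi**2); evaluating from 0 to 4: ∫_{0}^{4} (4 - 2*u) cos(3*pi*u/4) du = (32/(9*pi**2)) - (-32/(9*pi**2)) = 64/(9*pi**2).
Hence a_3 = (1/2)·(64/(9*pi**2)) = 32/(9*pi**2).

32/(9*pi**2)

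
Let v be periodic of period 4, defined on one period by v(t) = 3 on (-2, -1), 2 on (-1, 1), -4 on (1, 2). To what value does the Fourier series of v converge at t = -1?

At t = -1 the one-sided limits are v(-1^-) = 3 and v(-1^+) = 2.
By Dirichlet's theorem the series converges to their average, [(3) + (2)]/2 = 5/2.

5/2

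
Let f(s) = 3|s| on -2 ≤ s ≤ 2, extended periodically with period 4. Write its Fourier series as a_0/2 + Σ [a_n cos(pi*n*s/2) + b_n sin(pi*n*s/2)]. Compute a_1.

a_1 = 1/2 ∫_{-2}^{2} f(s) cos(pi*s/2) ds.
f is even and cos(pi*s/2) is even, so the integrand is even and a_1 = ∫_0^{2} f(s) cos(pi*s/2) ds.
Integrating by parts (boundary term plus one more integral), an antiderivative of (3*s) cos(pi*s/2) is 6*s*sin(pi*s/2)/pi + 12*cos(pi*s/2)/pi**2; evaluating from 0 to 2: ∫_{0}^{2} (3*s) cos(pi*s/2) ds = (-12/pi**2) - (12/pi**2) = -24/pi**2.
Hence a_1 = -24/pi**2.

-24/pi**2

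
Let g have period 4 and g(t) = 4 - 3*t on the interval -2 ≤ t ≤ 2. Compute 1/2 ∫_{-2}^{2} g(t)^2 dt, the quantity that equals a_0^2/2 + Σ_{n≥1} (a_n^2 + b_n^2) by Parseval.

56

1/2 ∫_{-2}^{2} g(t)^2 dt = 1/2 · (112) = 56.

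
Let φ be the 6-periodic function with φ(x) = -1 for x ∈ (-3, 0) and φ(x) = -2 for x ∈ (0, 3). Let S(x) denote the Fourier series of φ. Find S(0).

At x = 0 the one-sided limits are φ(0^-) = -1 and φ(0^+) = -2.
By Dirichlet's theorem the series converges to their average, [(-1) + (-2)]/2 = -3/2.

-3/2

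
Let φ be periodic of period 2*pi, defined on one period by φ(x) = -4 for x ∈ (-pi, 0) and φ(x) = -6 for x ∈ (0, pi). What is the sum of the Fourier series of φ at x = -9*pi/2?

-4

x = -9*pi/2 differs from x = -pi/2 by -2 full period(s), and the series is 2*pi-periodic.
φ is continuous at x = -pi/2 with value -4, so the series converges to -4 there.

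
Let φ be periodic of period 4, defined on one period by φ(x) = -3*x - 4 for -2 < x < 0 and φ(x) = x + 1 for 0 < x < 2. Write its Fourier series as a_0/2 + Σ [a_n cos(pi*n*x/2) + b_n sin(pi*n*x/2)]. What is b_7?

6/(7*pi)

b_7 = 1/2 ∫_{-2}^{2} φ(x) sin(7*pi*x/2) dx.
Split the integral at the breakpoints.
Integrating by parts (boundary term plus one more integral), an antiderivative of (-3*x - 4) sin(7*pi*x/2) is 6*x*cos(7*pi*x/2)/(7*pi) - 12*sin(7*pi*x/2)/(49*pi**2) + 8*cos(7*pi*x/2)/(7*pi); evaluating from -2 to 0: ∫_{-2}^{0} (-3*x - 4) sin(7*pi*x/2) dx = (8/(7*pi)) - (4/(7*pi)) = 4/(7*pi).
Integrating by parts (boundary term plus one more integral), an antiderivative of (x + 1) sin(7*pi*x/2) is -2*x*cos(7*pi*x/2)/(7*pi) + 4*sin(7*pi*x/2)/(49*pi**2) - 2*cos(7*pi*x/2)/(7*pi); evaluating from 0 to 2: ∫_{0}^{2} (x + 1) sin(7*pi*x/2) dx = (6/(7*pi)) - (-2/(7*pi)) = 8/(7*pi).
Summing the pieces and multiplying by (1/2) gives b_7 = 6/(7*pi).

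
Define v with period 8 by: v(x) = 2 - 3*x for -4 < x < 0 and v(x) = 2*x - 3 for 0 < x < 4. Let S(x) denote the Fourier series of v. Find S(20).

19/2

x = 20 differs from x = 4 by 2 full period(s), and the series is 8-periodic.
At x = 4 the one-sided limits are v(4^-) = 5 and v(4^+) = 14.
By Dirichlet's theorem the series converges to their average, [(5) + (14)]/2 = 19/2.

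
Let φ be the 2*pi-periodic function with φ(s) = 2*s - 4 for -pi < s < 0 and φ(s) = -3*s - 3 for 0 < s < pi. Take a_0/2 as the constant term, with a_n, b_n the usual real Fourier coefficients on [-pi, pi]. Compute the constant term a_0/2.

a_0 = 1/pi ∫_{-pi}^{pi} φ(s) ds = 1/pi · (-pi*(14 + 5*pi)/2) = -5*pi/2 - 7.
So the constant term a_0/2 = -5*pi/4 - 7/2.

-5*pi/4 - 7/2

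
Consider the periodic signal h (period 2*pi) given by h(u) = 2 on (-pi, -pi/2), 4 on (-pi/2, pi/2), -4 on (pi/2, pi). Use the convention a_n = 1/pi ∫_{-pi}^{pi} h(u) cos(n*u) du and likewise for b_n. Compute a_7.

-10/(7*pi)

a_7 = 1/pi ∫_{-pi}^{pi} h(u) cos(7*u) du.
Split the integral at the breakpoints.
Directly, an antiderivative of (2) cos(7*u) is 2*sin(7*u)/7; evaluating from -pi to -pi/2: ∫_{-pi}^{-pi/2} (2) cos(7*u) du = (2/7) - (0) = 2/7.
Directly, an antiderivative of (4) cos(7*u) is 4*sin(7*u)/7; evaluating from -pi/2 to pi/2: ∫_{-pi/2}^{pi/2} (4) cos(7*u) du = (-4/7) - (4/7) = -8/7.
Directly, an antiderivative of (-4) cos(7*u) is -4*sin(7*u)/7; evaluating from pi/2 to pi: ∫_{pi/2}^{pi} (-4) cos(7*u) du = (0) - (4/7) = -4/7.
Summing the pieces and multiplying by (1/pi) gives a_7 = -10/(7*pi).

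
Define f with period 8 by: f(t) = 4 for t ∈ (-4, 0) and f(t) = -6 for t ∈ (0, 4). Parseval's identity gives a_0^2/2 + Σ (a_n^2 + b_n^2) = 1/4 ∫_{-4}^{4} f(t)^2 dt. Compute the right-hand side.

52

1/4 ∫_{-4}^{4} f(t)^2 dt = 1/4 · (208) = 52.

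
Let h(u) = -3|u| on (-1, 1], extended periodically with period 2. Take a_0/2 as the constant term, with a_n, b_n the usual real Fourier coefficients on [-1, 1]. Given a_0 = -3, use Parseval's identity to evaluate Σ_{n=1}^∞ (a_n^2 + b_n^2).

3/2

Parseval: a_0^2/2 + Σ_{n≥1} (a_n^2+b_n^2) = ∫_{-1}^{1} h(u)^2 du = 6.
Subtract a_0^2/2 = 9/2: Σ (a_n^2+b_n^2) = 3/2.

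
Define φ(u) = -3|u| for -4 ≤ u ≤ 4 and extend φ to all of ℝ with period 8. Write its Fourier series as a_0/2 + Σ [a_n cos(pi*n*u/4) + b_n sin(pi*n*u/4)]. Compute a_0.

a_0 = 1/4 ∫_{-4}^{4} φ(u) du = 1/4 · (-48) = -12.

-12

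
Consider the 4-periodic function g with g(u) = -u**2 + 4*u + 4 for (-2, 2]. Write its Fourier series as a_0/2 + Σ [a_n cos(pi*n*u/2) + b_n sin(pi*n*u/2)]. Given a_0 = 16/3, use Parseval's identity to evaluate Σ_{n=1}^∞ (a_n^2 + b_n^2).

2048/45

Parseval: a_0^2/2 + Σ_{n≥1} (a_n^2+b_n^2) = 1/2 ∫_{-2}^{2} g(u)^2 du = 896/15.
Subtract a_0^2/2 = 128/9: Σ (a_n^2+b_n^2) = 2048/45.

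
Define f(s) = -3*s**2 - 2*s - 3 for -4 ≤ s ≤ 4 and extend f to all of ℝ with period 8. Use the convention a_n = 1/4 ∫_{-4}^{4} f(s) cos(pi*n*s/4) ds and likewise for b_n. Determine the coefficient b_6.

8/(3*pi)

b_6 = 1/4 ∫_{-4}^{4} f(s) sin(3*pi*s/2) ds.
Integrating by parts twice (tabular method), an antiderivative of (-3*s**2 - 2*s - 3) sin(3*pi*s/2) is 2*s**2*cos(3*pi*s/2)/pi - 8*s*sin(3*pi*s/2)/(3*pi**2) + 4*s*cos(3*pi*s/2)/(3*pi) - 8*sin(3*pi*s/2)/(9*pi**2) - 16*cos(3*pi*s/2)/(9*pi**3) + 2*cos(3*pi*s/2)/pi; evaluating from -4 to 4: ∫_{-4}^{4} (-3*s**2 - 2*s - 3) sin(3*pi*s/2) ds = (2*(-8 + 177*pi**2)/(9*pi**3)) - (2*(-8 + 129*pi**2)/(9*pi**3)) = 32/(3*pi).
Hence b_6 = (1/4)·(32/(3*pi)) = 8/(3*pi).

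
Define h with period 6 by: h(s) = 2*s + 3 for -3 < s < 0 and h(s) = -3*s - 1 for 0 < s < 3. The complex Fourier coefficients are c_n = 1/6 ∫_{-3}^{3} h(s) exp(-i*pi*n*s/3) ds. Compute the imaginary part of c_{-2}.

3/(4*pi)

Since h is real-valued, Im(c_{-2}) = -1/6 ∫_{-3}^{3} h(s) sin(-2*pi*s/3) ds = b_{2}/2.
Split the integral at the breakpoints.
Integrating by parts (boundary term plus one more integral), an antiderivative of (2*s + 3) sin(-2*pi*s/3) is 3*s*cos(2*pi*s/3)/pi - 9*sin(2*pi*s/3)/(2*pi**2) + 9*cos(2*pi*s/3)/(2*pi); evaluating from -3 to 0: ∫_{-3}^{0} (2*s + 3) sin(-2*pi*s/3) ds = (9/(2*pi)) - (-9/(2*pi)) = 9/pi.
Integrating by parts (boundary term plus one more integral), an antiderivative of (-3*s - 1) sin(-2*pi*s/3) is -9*s*cos(2*pi*s/3)/(2*pi) + 27*sin(2*pi*s/3)/(4*pi**2) - 3*cos(2*pi*s/3)/(2*pi); evaluating from 0 to 3: ∫_{0}^{3} (-3*s - 1) sin(-2*pi*s/3) ds = (-15/pi) - (-3/(2*pi)) = -27/(2*pi).
So ∫_{-3}^{3} h(s) sin(-2*pi*s/3) ds = -9/(2*pi).
Hence Im(c_{-2}) = (-1/6)·(-9/(2*pi)) = 3/(4*pi).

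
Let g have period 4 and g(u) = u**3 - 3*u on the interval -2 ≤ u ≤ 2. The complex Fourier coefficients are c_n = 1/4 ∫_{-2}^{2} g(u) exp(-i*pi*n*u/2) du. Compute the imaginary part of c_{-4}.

(3 - 2*pi**2)/(4*pi**3)

Since g is real-valued, Im(c_{-4}) = -1/4 ∫_{-2}^{2} g(u) sin(-2*pi*u) du = b_{4}/2.
g is odd and sin(-2*pi*u) is odd, so the integrand is even: ∫_{-2}^{2} g(u) sin(-2*pi*u) du = 2∫_0^{2} g(u) sin(-2*pi*u) du.
Integrating by parts three times (tabular method), an antiderivative of (u**3 - 3*u) sin(-2*pi*u) is u**3*cos(2*pi*u)/(2*pi) - 3*u**2*sin(2*pi*u)/(4*pi**2) - 3*u*cos(2*pi*u)/(2*pi) - 3*u*cos(2*pi*u)/(4*pi**3) + 3*sin(2*pi*u)/(8*pi**4) + 3*sin(2*pi*u)/(4*pi**2); evaluating from 0 to 2: ∫_{0}^{2} (u**3 - 3*u) sin(-2*pi*u) du = ((-3/2 + pi**2)/pi**3) - (0) = (-3/2 + pi**2)/pi**3.
So ∫_{-2}^{2} g(u) sin(-2*pi*u) du = -3/pi**3 + 2/pi.
Hence Im(c_{-4}) = (-1/4)·(-3/pi**3 + 2/pi) = (3 - 2*pi**2)/(4*pi**3).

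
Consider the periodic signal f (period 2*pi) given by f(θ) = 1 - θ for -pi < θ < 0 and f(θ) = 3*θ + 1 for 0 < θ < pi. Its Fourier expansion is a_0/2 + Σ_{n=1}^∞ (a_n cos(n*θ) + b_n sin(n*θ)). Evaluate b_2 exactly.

b_2 = 1/pi ∫_{-pi}^{pi} f(θ) sin(2*θ) dθ.
Split the integral at the breakpoints.
Integrating by parts (boundary term plus one more integral), an antiderivative of (1 - θ) sin(2*θ) is θ*cos(2*θ)/2 - sin(2*θ)/4 - cos(2*θ)/2; evaluating from -pi to 0: ∫_{-pi}^{0} (1 - θ) sin(2*θ) dθ = (-1/2) - (-pi/2 - 1/2) = pi/2.
Integrating by parts (boundary term plus one more integral), an antiderivative of (3*θ + 1) sin(2*θ) is -3*θ*cos(2*θ)/2 + 3*sin(2*θ)/4 - cos(2*θ)/2; evaluating from 0 to pi: ∫_{0}^{pi} (3*θ + 1) sin(2*θ) dθ = (-3*pi/2 - 1/2) - (-1/2) = -3*pi/2.
Summing the pieces and multiplying by (1/pi) gives b_2 = -1.

-1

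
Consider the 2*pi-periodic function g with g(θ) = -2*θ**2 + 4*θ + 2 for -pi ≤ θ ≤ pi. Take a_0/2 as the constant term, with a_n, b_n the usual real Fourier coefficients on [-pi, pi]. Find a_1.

a_1 = 1/pi ∫_{-pi}^{pi} g(θ) cos(θ) dθ.
Integrating by parts twice (tabular method), an antiderivative of (-2*θ**2 + 4*θ + 2) cos(θ) is -2*θ**2*sin(θ) + 4*θ*sin(θ) - 4*θ*cos(θ) + 6*sin(θ) + 4*cos(θ); evaluating from -pi to pi: ∫_{-pi}^{pi} (-2*θ**2 + 4*θ + 2) cos(θ) dθ = (-4 + 4*pi) - (-4*pi - 4) = 8*pi.
Hence a_1 = (1/pi)·(8*pi) = 8.

8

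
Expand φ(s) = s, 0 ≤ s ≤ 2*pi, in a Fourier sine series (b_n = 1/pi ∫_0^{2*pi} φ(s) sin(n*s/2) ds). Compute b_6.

-2/3

b_6 = 1/pi ∫_0^{2*pi} (s) sin(3*s) ds.
Integrating by parts (boundary term plus one more integral), an antiderivative of (s) sin(3*s) is -s*cos(3*s)/3 + sin(3*s)/9; evaluating from 0 to 2*pi: ∫_{0}^{2*pi} (s) sin(3*s) ds = (-2*pi/3) - (0) = -2*pi/3.
Hence b_6 = (1/pi)·(-2*pi/3) = -2/3.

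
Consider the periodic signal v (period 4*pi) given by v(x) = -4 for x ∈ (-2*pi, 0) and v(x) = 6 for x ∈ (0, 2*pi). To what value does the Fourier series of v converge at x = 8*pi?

x = 8*pi differs from x = 0 by 2 full period(s), and the series is 4*pi-periodic.
At x = 0 the one-sided limits are v(0^-) = -4 and v(0^+) = 6.
By Dirichlet's theorem the series converges to their average, [(-4) + (6)]/2 = 1.

1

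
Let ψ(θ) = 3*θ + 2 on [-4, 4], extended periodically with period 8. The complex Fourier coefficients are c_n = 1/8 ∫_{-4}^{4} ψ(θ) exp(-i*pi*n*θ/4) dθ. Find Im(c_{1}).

Since ψ is real-valued, Im(c_{1}) = -1/8 ∫_{-4}^{4} ψ(θ) sin(pi*θ/4) dθ = -b_{1}/2.
Integrating by parts (boundary term plus one more integral), an antiderivative of (3*θ + 2) sin(pi*θ/4) is -12*θ*cos(pi*θ/4)/pi + 48*sin(pi*θ/4)/pi**2 - 8*cos(pi*θ/4)/pi; evaluating from -4 to 4: ∫_{-4}^{4} (3*θ + 2) sin(pi*θ/4) dθ = (56/pi) - (-40/pi) = 96/pi.
Hence Im(c_{1}) = (-1/8)·(96/pi) = -12/pi.

-12/pi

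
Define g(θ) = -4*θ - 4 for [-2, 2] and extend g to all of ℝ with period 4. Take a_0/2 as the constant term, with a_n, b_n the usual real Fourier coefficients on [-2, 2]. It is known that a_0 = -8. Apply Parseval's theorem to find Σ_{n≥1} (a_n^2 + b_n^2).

Parseval: a_0^2/2 + Σ_{n≥1} (a_n^2+b_n^2) = 1/2 ∫_{-2}^{2} g(θ)^2 dθ = 224/3.
Subtract a_0^2/2 = 32: Σ (a_n^2+b_n^2) = 128/3.

128/3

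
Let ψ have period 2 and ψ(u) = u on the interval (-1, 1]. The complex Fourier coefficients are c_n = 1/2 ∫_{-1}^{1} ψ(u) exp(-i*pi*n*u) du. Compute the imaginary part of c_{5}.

-1/(5*pi)

Since ψ is real-valued, Im(c_{5}) = -1/2 ∫_{-1}^{1} ψ(u) sin(5*pi*u) du = -b_{5}/2.
ψ is odd and sin(5*pi*u) is odd, so the integrand is even: ∫_{-1}^{1} ψ(u) sin(5*pi*u) du = 2∫_0^{1} ψ(u) sin(5*pi*u) du.
Integrating by parts (boundary term plus one more integral), an antiderivative of (u) sin(5*pi*u) is -u*cos(5*pi*u)/(5*pi) + sin(5*pi*u)/(25*pi**2); evaluating from 0 to 1: ∫_{0}^{1} (u) sin(5*pi*u) du = (1/(5*pi)) - (0) = 1/(5*pi).
So ∫_{-1}^{1} ψ(u) sin(5*pi*u) du = 2/(5*pi).
Hence Im(c_{5}) = (-1/2)·(2/(5*pi)) = -1/(5*pi).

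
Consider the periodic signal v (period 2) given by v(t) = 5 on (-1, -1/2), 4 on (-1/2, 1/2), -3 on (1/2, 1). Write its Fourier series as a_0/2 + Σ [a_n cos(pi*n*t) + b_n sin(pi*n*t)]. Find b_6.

b_6 = ∫_{-1}^{1} v(t) sin(6*pi*t) dt.
Split the integral at the breakpoints.
Directly, an antiderivative of (5) sin(6*pi*t) is -5*cos(6*pi*t)/(6*pi); evaluating from -1 to -1/2: ∫_{-1}^{-1/2} (5) sin(6*pi*t) dt = (5/(6*pi)) - (-5/(6*pi)) = 5/(3*pi).
Directly, an antiderivative of (4) sin(6*pi*t) is -2*cos(6*pi*t)/(3*pi); evaluating from -1/2 to 1/2: ∫_{-1/2}^{1/2} (4) sin(6*pi*t) dt = (2/(3*pi)) - (2/(3*pi)) = 0.
Directly, an antiderivative of (-3) sin(6*pi*t) is cos(6*pi*t)/(2*pi); evaluating from 1/2 to 1: ∫_{1/2}^{1} (-3) sin(6*pi*t) dt = (1/(2*pi)) - (-1/(2*pi)) = 1/pi.
Summing the pieces gives b_6 = 8/(3*pi).

8/(3*pi)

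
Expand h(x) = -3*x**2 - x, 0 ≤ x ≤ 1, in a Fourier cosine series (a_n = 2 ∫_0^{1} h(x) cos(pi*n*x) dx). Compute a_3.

16/(9*pi**2)

a_3 = 2 ∫_0^{1} (-3*x**2 - x) cos(3*pi*x) dx.
Integrating by parts twice (tabular method), an antiderivative of (-3*x**2 - x) cos(3*pi*x) is -x**2*sin(3*pi*x)/pi - x*sin(3*pi*x)/(3*pi) - 2*x*cos(3*pi*x)/(3*pi**2) + 2*sin(3*pi*x)/(9*pi**3) - cos(3*pi*x)/(9*pi**2); evaluating from 0 to 1: ∫_{0}^{1} (-3*x**2 - x) cos(3*pi*x) dx = (7/(9*pi**2)) - (-1/(9*pi**2)) = 8/(9*pi**2).
Hence a_3 = 2·(8/(9*pi**2)) = 16/(9*pi**2).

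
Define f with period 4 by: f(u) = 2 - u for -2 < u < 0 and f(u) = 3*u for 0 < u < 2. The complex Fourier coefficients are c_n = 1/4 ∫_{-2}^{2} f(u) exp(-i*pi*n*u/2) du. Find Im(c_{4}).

1/(2*pi)

Since f is real-valued, Im(c_{4}) = -1/4 ∫_{-2}^{2} f(u) sin(2*pi*u) du = -b_{4}/2.
Split the integral at the breakpoints.
Integrating by parts (boundary term plus one more integral), an antiderivative of (2 - u) sin(2*pi*u) is u*cos(2*pi*u)/(2*pi) - sin(2*pi*u)/(4*pi**2) - cos(2*pi*u)/pi; evaluating from -2 to 0: ∫_{-2}^{0} (2 - u) sin(2*pi*u) du = (-1/pi) - (-2/pi) = 1/pi.
Integrating by parts (boundary term plus one more integral), an antiderivative of (3*u) sin(2*pi*u) is -3*u*cos(2*pi*u)/(2*pi) + 3*sin(2*pi*u)/(4*pi**2); evaluating from 0 to 2: ∫_{0}^{2} (3*u) sin(2*pi*u) du = (-3/pi) - (0) = -3/pi.
So ∫_{-2}^{2} f(u) sin(2*pi*u) du = -2/pi.
Hence Im(c_{4}) = (-1/4)·(-2/pi) = 1/(2*pi).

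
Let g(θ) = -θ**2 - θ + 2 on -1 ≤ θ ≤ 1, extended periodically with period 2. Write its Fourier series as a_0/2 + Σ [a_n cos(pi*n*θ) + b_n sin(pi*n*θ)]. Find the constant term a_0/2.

5/3

a_0 = ∫_{-1}^{1} g(θ) dθ = 10/3.
So the constant term a_0/2 = 5/3.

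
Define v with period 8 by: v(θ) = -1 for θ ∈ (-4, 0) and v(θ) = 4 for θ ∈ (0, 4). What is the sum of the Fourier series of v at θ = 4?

3/2

θ = 4 differs from θ = -4 by 1 full period(s), and the series is 8-periodic.
At θ = -4 the one-sided limits are v(-4^-) = 4 and v(-4^+) = -1.
By Dirichlet's theorem the series converges to their average, [(4) + (-1)]/2 = 3/2.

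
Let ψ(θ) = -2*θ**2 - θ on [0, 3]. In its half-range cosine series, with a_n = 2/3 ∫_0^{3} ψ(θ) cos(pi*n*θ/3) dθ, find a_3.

a_3 = 2/3 ∫_0^{3} (-2*θ**2 - θ) cos(pi*θ) dθ.
Integrating by parts twice (tabular method), an antiderivative of (-2*θ**2 - θ) cos(pi*θ) is -2*θ**2*sin(pi*θ)/pi - θ*sin(pi*θ)/pi - 4*θ*cos(pi*θ)/pi**2 + 4*sin(pi*θ)/pi**3 - cos(pi*θ)/pi**2; evaluating from 0 to 3: ∫_{0}^{3} (-2*θ**2 - θ) cos(pi*θ) dθ = (13/pi**2) - (-1/pi**2) = 14/pi**2.
Hence a_3 = (2/3)·(14/pi**2) = 28/(3*pi**2).

28/(3*pi**2)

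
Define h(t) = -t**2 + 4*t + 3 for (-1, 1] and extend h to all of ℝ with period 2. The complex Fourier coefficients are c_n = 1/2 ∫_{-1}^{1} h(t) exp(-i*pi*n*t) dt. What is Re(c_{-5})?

2/(25*pi**2)

Since h is real-valued, Re(c_{-5}) = 1/2 ∫_{-1}^{1} h(t) cos(-5*pi*t) dt = a_{5}/2.
Integrating by parts twice (tabular method), an antiderivative of (-t**2 + 4*t + 3) cos(-5*pi*t) is -t**2*sin(5*pi*t)/(5*pi) + 4*t*sin(5*pi*t)/(5*pi) - 2*t*cos(5*pi*t)/(25*pi**2) + 2*sin(5*pi*t)/(125*pi**3) + 3*sin(5*pi*t)/(5*pi) + 4*cos(5*pi*t)/(25*pi**2); evaluating from -1 to 1: ∫_{-1}^{1} (-t**2 + 4*t + 3) cos(-5*pi*t) dt = (-2/(25*pi**2)) - (-6/(25*pi**2)) = 4/(25*pi**2).
Hence Re(c_{-5}) = (1/2)·(4/(25*pi**2)) = 2/(25*pi**2).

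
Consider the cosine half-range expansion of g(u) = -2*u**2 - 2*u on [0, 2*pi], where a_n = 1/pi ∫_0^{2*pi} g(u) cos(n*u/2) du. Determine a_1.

a_1 = 1/pi ∫_0^{2*pi} (-2*u**2 - 2*u) cos(u/2) du.
Integrating by parts twice (tabular method), an antiderivative of (-2*u**2 - 2*u) cos(u/2) is -4*u**2*sin(u/2) - 4*u*sin(u/2) - 16*u*cos(u/2) + 32*sin(u/2) - 8*cos(u/2); evaluating from 0 to 2*pi: ∫_{0}^{2*pi} (-2*u**2 - 2*u) cos(u/2) du = (8 + 32*pi) - (-8) = 16 + 32*pi.
Hence a_1 = (1/pi)·(16 + 32*pi) = 16/pi + 32.

16/pi + 32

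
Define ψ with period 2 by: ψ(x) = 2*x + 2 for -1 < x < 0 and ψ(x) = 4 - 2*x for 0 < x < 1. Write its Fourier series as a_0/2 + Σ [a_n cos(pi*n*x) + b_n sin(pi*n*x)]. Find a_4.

0

a_4 = ∫_{-1}^{1} ψ(x) cos(4*pi*x) dx.
Split the integral at the breakpoints.
Integrating by parts (boundary term plus one more integral), an antiderivative of (2*x + 2) cos(4*pi*x) is x*sin(4*pi*x)/(2*pi) + sin(4*pi*x)/(2*pi) + cos(4*pi*x)/(8*pi**2); evaluating from -1 to 0: ∫_{-1}^{0} (2*x + 2) cos(4*pi*x) dx = (1/(8*pi**2)) - (1/(8*pi**2)) = 0.
Integrating by parts (boundary term plus one more integral), an antiderivative of (4 - 2*x) cos(4*pi*x) is -x*sin(4*pi*x)/(2*pi) + sin(4*pi*x)/pi - cos(4*pi*x)/(8*pi**2); evaluating from 0 to 1: ∫_{0}^{1} (4 - 2*x) cos(4*pi*x) dx = (-1/(8*pi**2)) - (-1/(8*pi**2)) = 0.
Summing the pieces gives a_4 = 0.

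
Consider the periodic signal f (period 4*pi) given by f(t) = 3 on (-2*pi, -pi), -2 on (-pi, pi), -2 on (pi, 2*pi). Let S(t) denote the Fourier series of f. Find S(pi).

f is continuous at t = pi with value -2, so the series converges to -2 there.

-2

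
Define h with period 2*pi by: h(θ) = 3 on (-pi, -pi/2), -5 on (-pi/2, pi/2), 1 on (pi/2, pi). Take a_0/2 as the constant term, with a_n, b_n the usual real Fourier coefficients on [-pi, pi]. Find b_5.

b_5 = 1/pi ∫_{-pi}^{pi} h(θ) sin(5*θ) dθ.
Split the integral at the breakpoints.
Directly, an antiderivative of (3) sin(5*θ) is -3*cos(5*θ)/5; evaluating from -pi to -pi/2: ∫_{-pi}^{-pi/2} (3) sin(5*θ) dθ = (0) - (3/5) = -3/5.
Directly, an antiderivative of (-5) sin(5*θ) is cos(5*θ); evaluating from -pi/2 to pi/2: ∫_{-pi/2}^{pi/2} (-5) sin(5*θ) dθ = (0) - (0) = 0.
Directly, an antiderivative of (1) sin(5*θ) is -cos(5*θ)/5; evaluating from pi/2 to pi: ∫_{pi/2}^{pi} (1) sin(5*θ) dθ = (1/5) - (0) = 1/5.
Summing the pieces and multiplying by (1/pi) gives b_5 = -2/(5*pi).

-2/(5*pi)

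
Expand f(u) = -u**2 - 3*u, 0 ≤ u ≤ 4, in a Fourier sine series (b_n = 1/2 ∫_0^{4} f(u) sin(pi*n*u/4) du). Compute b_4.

14/pi

b_4 = 1/2 ∫_0^{4} (-u**2 - 3*u) sin(pi*u) du.
Integrating by parts twice (tabular method), an antiderivative of (-u**2 - 3*u) sin(pi*u) is u**2*cos(pi*u)/pi - 2*u*sin(pi*u)/pi**2 + 3*u*cos(pi*u)/pi - 3*sin(pi*u)/pi**2 - 2*cos(pi*u)/pi**3; evaluating from 0 to 4: ∫_{0}^{4} (-u**2 - 3*u) sin(pi*u) du = (-2/pi**3 + 28/pi) - (-2/pi**3) = 28/pi.
Hence b_4 = (1/2)·(28/pi) = 14/pi.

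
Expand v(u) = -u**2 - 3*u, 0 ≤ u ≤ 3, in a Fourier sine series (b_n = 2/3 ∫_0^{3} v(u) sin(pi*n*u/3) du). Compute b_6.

b_6 = 2/3 ∫_0^{3} (-u**2 - 3*u) sin(2*pi*u) du.
Integrating by parts twice (tabular method), an antiderivative of (-u**2 - 3*u) sin(2*pi*u) is u**2*cos(2*pi*u)/(2*pi) - u*sin(2*pi*u)/(2*pi**2) + 3*u*cos(2*pi*u)/(2*pi) - 3*sin(2*pi*u)/(4*pi**2) - cos(2*pi*u)/(4*pi**3); evaluating from 0 to 3: ∫_{0}^{3} (-u**2 - 3*u) sin(2*pi*u) du = (-1/(4*pi**3) + 9/pi) - (-1/(4*pi**3)) = 9/pi.
Hence b_6 = (2/3)·(9/pi) = 6/pi.

6/pi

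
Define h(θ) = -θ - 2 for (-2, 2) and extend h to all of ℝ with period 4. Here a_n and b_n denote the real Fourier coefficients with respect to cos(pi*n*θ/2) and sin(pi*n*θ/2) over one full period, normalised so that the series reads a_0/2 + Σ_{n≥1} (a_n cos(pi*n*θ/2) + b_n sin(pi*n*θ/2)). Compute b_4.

1/pi

b_4 = 1/2 ∫_{-2}^{2} h(θ) sin(2*pi*θ) dθ.
Integrating by parts (boundary term plus one more integral), an antiderivative of (-θ - 2) sin(2*pi*θ) is θ*cos(2*pi*θ)/(2*pi) - sin(2*pi*θ)/(4*pi**2) + cos(2*pi*θ)/pi; evaluating from -2 to 2: ∫_{-2}^{2} (-θ - 2) sin(2*pi*θ) dθ = (2/pi) - (0) = 2/pi.
Hence b_4 = (1/2)·(2/pi) = 1/pi.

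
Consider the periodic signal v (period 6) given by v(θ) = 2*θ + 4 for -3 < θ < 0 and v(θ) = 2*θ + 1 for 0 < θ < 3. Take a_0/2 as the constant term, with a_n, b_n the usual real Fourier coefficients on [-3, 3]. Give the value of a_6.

a_6 = 1/3 ∫_{-3}^{3} v(θ) cos(2*pi*θ) dθ.
Split the integral at the breakpoints.
Integrating by parts (boundary term plus one more integral), an antiderivative of (2*θ + 4) cos(2*pi*θ) is θ*sin(2*pi*θ)/pi + 2*sin(2*pi*θ)/pi + cos(2*pi*θ)/(2*pi**2); evaluating from -3 to 0: ∫_{-3}^{0} (2*θ + 4) cos(2*pi*θ) dθ = (1/(2*pi**2)) - (1/(2*pi**2)) = 0.
Integrating by parts (boundary term plus one more integral), an antiderivative of (2*θ + 1) cos(2*pi*θ) is θ*sin(2*pi*θ)/pi + sin(2*pi*θ)/(2*pi) + cos(2*pi*θ)/(2*pi**2); evaluating from 0 to 3: ∫_{0}^{3} (2*θ + 1) cos(2*pi*θ) dθ = (1/(2*pi**2)) - (1/(2*pi**2)) = 0.
Summing the pieces and multiplying by (1/3) gives a_6 = 0.

0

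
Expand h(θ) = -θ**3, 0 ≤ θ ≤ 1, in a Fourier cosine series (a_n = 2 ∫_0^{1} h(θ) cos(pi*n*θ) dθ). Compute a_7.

6*(-4 + 49*pi**2)/(2401*pi**4)

a_7 = 2 ∫_0^{1} (-θ**3) cos(7*pi*θ) dθ.
Integrating by parts three times (tabular method), an antiderivative of (-θ**3) cos(7*pi*θ) is -θ**3*sin(7*pi*θ)/(7*pi) - 3*θ**2*cos(7*pi*θ)/(49*pi**2) + 6*θ*sin(7*pi*θ)/(343*pi**3) + 6*cos(7*pi*θ)/(2401*pi**4); evaluating from 0 to 1: ∫_{0}^{1} (-θ**3) cos(7*pi*θ) dθ = (3*(-2 + 49*pi**2)/(2401*pi**4)) - (6/(2401*pi**4)) = 3*(-4 + 49*pi**2)/(2401*pi**4).
Hence a_7 = 2·(3*(-4 + 49*pi**2)/(2401*pi**4)) = 6*(-4 + 49*pi**2)/(2401*pi**4).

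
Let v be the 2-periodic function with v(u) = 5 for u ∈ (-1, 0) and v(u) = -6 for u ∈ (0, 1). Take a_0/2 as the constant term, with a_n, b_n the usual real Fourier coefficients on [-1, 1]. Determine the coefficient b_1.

-22/pi

b_1 = ∫_{-1}^{1} v(u) sin(pi*u) du.
Split the integral at the breakpoints.
Directly, an antiderivative of (5) sin(pi*u) is -5*cos(pi*u)/pi; evaluating from -1 to 0: ∫_{-1}^{0} (5) sin(pi*u) du = (-5/pi) - (5/pi) = -10/pi.
Directly, an antiderivative of (-6) sin(pi*u) is 6*cos(pi*u)/pi; evaluating from 0 to 1: ∫_{0}^{1} (-6) sin(pi*u) du = (-6/pi) - (6/pi) = -12/pi.
Summing the pieces gives b_1 = -22/pi.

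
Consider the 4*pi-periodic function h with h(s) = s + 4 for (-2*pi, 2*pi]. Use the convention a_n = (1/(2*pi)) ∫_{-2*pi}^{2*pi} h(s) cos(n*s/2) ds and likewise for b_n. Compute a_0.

a_0 = (1/(2*pi)) ∫_{-2*pi}^{2*pi} h(s) ds = (1/(2*pi)) · (16*pi) = 8.

8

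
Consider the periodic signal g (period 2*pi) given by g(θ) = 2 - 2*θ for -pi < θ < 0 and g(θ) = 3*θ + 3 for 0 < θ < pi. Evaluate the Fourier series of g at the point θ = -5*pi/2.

θ = -5*pi/2 differs from θ = -pi/2 by -1 full period(s), and the series is 2*pi-periodic.
g is continuous at θ = -pi/2 with value 2 + pi, so the series converges to 2 + pi there.

2 + pi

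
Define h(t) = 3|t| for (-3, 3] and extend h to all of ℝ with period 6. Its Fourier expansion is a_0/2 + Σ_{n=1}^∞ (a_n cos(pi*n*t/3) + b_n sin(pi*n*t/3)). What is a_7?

a_7 = 1/3 ∫_{-3}^{3} h(t) cos(7*pi*t/3) dt.
h is even and cos(7*pi*t/3) is even, so the integrand is even and a_7 = 2/3 ∫_0^{3} h(t) cos(7*pi*t/3) dt.
Integrating by parts (boundary term plus one more integral), an antiderivative of (3*t) cos(7*pi*t/3) is 9*t*sin(7*pi*t/3)/(7*pi) + 27*cos(7*pi*t/3)/(49*pi**2); evaluating from 0 to 3: ∫_{0}^{3} (3*t) cos(7*pi*t/3) dt = (-27/(49*pi**2)) - (27/(49*pi**2)) = -54/(49*pi**2).
Hence a_7 = (2/3)·(-54/(49*pi**2)) = -36/(49*pi**2).

-36/(49*pi**2)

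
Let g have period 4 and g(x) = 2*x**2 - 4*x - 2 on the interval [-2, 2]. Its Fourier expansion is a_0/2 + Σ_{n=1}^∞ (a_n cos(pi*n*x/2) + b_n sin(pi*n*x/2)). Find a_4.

2/pi**2

a_4 = 1/2 ∫_{-2}^{2} g(x) cos(2*pi*x) dx.
Integrating by parts twice (tabular method), an antiderivative of (2*x**2 - 4*x - 2) cos(2*pi*x) is x**2*sin(2*pi*x)/pi - 2*x*sin(2*pi*x)/pi + x*cos(2*pi*x)/pi**2 - sin(2*pi*x)/pi - sin(2*pi*x)/(2*pi**3) - cos(2*pi*x)/pi**2; evaluating from -2 to 2: ∫_{-2}^{2} (2*x**2 - 4*x - 2) cos(2*pi*x) dx = (pi**(-2)) - (-3/pi**2) = 4/pi**2.
Hence a_4 = (1/2)·(4/pi**2) = 2/pi**2.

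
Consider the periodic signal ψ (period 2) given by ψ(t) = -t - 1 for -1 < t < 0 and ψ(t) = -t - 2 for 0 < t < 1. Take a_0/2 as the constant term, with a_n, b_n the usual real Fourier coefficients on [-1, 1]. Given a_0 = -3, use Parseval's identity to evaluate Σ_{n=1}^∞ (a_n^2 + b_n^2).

13/6

Parseval: a_0^2/2 + Σ_{n≥1} (a_n^2+b_n^2) = ∫_{-1}^{1} ψ(t)^2 dt = 20/3.
Subtract a_0^2/2 = 9/2: Σ (a_n^2+b_n^2) = 13/6.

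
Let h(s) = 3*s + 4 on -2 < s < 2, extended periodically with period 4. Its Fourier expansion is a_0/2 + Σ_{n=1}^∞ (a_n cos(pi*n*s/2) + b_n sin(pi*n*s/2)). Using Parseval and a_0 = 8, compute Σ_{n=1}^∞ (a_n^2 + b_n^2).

Parseval: a_0^2/2 + Σ_{n≥1} (a_n^2+b_n^2) = 1/2 ∫_{-2}^{2} h(s)^2 ds = 56.
Subtract a_0^2/2 = 32: Σ (a_n^2+b_n^2) = 24.

24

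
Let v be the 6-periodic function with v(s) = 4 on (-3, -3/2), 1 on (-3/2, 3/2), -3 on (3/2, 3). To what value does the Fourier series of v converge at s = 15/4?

s = 15/4 differs from s = -9/4 by 1 full period(s), and the series is 6-periodic.
v is continuous at s = -9/4 with value 4, so the series converges to 4 there.

4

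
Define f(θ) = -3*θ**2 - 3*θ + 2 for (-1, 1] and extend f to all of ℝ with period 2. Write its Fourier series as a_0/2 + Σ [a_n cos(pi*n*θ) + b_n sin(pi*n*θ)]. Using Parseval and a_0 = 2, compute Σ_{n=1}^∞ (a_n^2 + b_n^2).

38/5

Parseval: a_0^2/2 + Σ_{n≥1} (a_n^2+b_n^2) = ∫_{-1}^{1} f(θ)^2 dθ = 48/5.
Subtract a_0^2/2 = 2: Σ (a_n^2+b_n^2) = 38/5.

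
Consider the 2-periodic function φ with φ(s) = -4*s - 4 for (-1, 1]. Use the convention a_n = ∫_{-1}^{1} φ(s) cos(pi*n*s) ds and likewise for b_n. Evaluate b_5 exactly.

-8/(5*pi)

b_5 = ∫_{-1}^{1} φ(s) sin(5*pi*s) ds.
Integrating by parts (boundary term plus one more integral), an antiderivative of (-4*s - 4) sin(5*pi*s) is 4*s*cos(5*pi*s)/(5*pi) - 4*sin(5*pi*s)/(25*pi**2) + 4*cos(5*pi*s)/(5*pi); evaluating from -1 to 1: ∫_{-1}^{1} (-4*s - 4) sin(5*pi*s) ds = (-8/(5*pi)) - (0) = -8/(5*pi).
Hence b_5 = -8/(5*pi).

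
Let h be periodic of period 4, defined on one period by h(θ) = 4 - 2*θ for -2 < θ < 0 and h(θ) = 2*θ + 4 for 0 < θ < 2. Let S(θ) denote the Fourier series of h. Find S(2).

8

h is continuous at θ = 2 with value 8, so the series converges to 8 there.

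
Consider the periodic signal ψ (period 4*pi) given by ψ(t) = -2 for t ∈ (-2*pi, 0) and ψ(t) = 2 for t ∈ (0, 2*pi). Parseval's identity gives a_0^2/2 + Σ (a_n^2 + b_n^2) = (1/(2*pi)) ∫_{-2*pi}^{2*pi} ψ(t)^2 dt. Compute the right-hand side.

(1/(2*pi)) ∫_{-2*pi}^{2*pi} ψ(t)^2 dt = (1/(2*pi)) · (16*pi) = 8.

8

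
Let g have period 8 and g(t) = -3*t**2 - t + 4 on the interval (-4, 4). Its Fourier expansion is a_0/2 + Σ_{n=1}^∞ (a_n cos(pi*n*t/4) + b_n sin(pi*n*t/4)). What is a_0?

-24

a_0 = 1/4 ∫_{-4}^{4} g(t) dt = 1/4 · (-96) = -24.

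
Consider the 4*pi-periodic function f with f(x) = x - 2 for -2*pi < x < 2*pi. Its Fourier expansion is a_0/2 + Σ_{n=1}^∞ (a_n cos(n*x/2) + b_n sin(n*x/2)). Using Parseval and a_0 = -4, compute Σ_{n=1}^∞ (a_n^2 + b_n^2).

Parseval: a_0^2/2 + Σ_{n≥1} (a_n^2+b_n^2) = (1/(2*pi)) ∫_{-2*pi}^{2*pi} f(x)^2 dx = 8 + 8*pi**2/3.
Subtract a_0^2/2 = 8: Σ (a_n^2+b_n^2) = 8*pi**2/3.

8*pi**2/3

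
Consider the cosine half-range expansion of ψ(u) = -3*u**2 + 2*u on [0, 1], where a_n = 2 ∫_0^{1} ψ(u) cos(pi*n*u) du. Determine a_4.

-3/(4*pi**2)

a_4 = 2 ∫_0^{1} (-3*u**2 + 2*u) cos(4*pi*u) du.
Integrating by parts twice (tabular method), an antiderivative of (-3*u**2 + 2*u) cos(4*pi*u) is -3*u**2*sin(4*pi*u)/(4*pi) + u*sin(4*pi*u)/(2*pi) - 3*u*cos(4*pi*u)/(8*pi**2) + 3*sin(4*pi*u)/(32*pi**3) + cos(4*pi*u)/(8*pi**2); evaluating from 0 to 1: ∫_{0}^{1} (-3*u**2 + 2*u) cos(4*pi*u) du = (-1/(4*pi**2)) - (1/(8*pi**2)) = -3/(8*pi**2).
Hence a_4 = 2·(-3/(8*pi**2)) = -3/(4*pi**2).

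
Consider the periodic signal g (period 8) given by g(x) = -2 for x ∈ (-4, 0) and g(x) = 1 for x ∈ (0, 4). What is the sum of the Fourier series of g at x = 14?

x = 14 differs from x = -2 by 2 full period(s), and the series is 8-periodic.
g is continuous at x = -2 with value -2, so the series converges to -2 there.

-2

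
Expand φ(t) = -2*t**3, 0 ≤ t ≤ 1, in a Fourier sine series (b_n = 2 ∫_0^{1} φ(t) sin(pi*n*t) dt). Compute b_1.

b_1 = 2 ∫_0^{1} (-2*t**3) sin(pi*t) dt.
Integrating by parts three times (tabular method), an antiderivative of (-2*t**3) sin(pi*t) is 2*t**3*cos(pi*t)/pi - 6*t**2*sin(pi*t)/pi**2 - 12*t*cos(pi*t)/pi**3 + 12*sin(pi*t)/pi**4; evaluating from 0 to 1: ∫_{0}^{1} (-2*t**3) sin(pi*t) dt = (-2/pi + 12/pi**3) - (0) = -2/pi + 12/pi**3.
Hence b_1 = 2·(-2/pi + 12/pi**3) = -4/pi + 24/pi**3.

-4/pi + 24/pi**3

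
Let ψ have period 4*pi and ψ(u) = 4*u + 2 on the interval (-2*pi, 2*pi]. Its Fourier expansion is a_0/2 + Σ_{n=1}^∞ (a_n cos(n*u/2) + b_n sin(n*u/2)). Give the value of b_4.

-4

b_4 = (1/(2*pi)) ∫_{-2*pi}^{2*pi} ψ(u) sin(2*u) du.
Integrating by parts (boundary term plus one more integral), an antiderivative of (4*u + 2) sin(2*u) is -2*u*cos(2*u) + sin(2*u) - cos(2*u); evaluating from -2*pi to 2*pi: ∫_{-2*pi}^{2*pi} (4*u + 2) sin(2*u) du = (-4*pi - 1) - (-1 + 4*pi) = -8*pi.
Hence b_4 = (1/(2*pi))·(-8*pi) = -4.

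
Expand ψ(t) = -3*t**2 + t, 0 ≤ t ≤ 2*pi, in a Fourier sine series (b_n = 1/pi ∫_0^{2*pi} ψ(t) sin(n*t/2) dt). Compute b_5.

b_5 = 1/pi ∫_0^{2*pi} (-3*t**2 + t) sin(5*t/2) dt.
Integrating by parts twice (tabular method), an antiderivative of (-3*t**2 + t) sin(5*t/2) is 6*t**2*cos(5*t/2)/5 - 24*t*sin(5*t/2)/25 - 2*t*cos(5*t/2)/5 + 4*sin(5*t/2)/25 - 48*cos(5*t/2)/125; evaluating from 0 to 2*pi: ∫_{0}^{2*pi} (-3*t**2 + t) sin(5*t/2) dt = (-24*pi**2/5 + 48/125 + 4*pi/5) - (-48/125) = -24*pi**2/5 + 96/125 + 4*pi/5.
Hence b_5 = (1/pi)·(-24*pi**2/5 + 96/125 + 4*pi/5) = 4*(-150*pi**2 + 24 + 25*pi)/(125*pi).

4*(-150*pi**2 + 24 + 25*pi)/(125*pi)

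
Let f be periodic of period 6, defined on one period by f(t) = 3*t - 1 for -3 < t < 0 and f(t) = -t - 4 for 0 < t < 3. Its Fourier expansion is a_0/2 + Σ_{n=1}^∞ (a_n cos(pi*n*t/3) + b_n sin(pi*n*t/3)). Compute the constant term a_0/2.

-11/2

a_0 = 1/3 ∫_{-3}^{3} f(t) dt = 1/3 · (-33) = -11.
So the constant term a_0/2 = -11/2.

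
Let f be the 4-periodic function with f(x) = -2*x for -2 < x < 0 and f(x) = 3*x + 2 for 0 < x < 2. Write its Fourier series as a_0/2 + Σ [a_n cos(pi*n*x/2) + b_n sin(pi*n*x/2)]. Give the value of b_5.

b_5 = 1/2 ∫_{-2}^{2} f(x) sin(5*pi*x/2) dx.
Split the integral at the breakpoints.
Integrating by parts (boundary term plus one more integral), an antiderivative of (-2*x) sin(5*pi*x/2) is 4*x*cos(5*pi*x/2)/(5*pi) - 8*sin(5*pi*x/2)/(25*pi**2); evaluating from -2 to 0: ∫_{-2}^{0} (-2*x) sin(5*pi*x/2) dx = (0) - (8/(5*pi)) = -8/(5*pi).
Integrating by parts (boundary term plus one more integral), an antiderivative of (3*x + 2) sin(5*pi*x/2) is -6*x*cos(5*pi*x/2)/(5*pi) + 12*sin(5*pi*x/2)/(25*pi**2) - 4*cos(5*pi*x/2)/(5*pi); evaluating from 0 to 2: ∫_{0}^{2} (3*x + 2) sin(5*pi*x/2) dx = (16/(5*pi)) - (-4/(5*pi)) = 4/pi.
Summing the pieces and multiplying by (1/2) gives b_5 = 6/(5*pi).

6/(5*pi)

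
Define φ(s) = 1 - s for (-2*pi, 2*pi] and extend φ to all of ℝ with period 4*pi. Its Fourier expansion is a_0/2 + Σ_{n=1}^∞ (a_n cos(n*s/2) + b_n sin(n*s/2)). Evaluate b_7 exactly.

b_7 = (1/(2*pi)) ∫_{-2*pi}^{2*pi} φ(s) sin(7*s/2) ds.
Integrating by parts (boundary term plus one more integral), an antiderivative of (1 - s) sin(7*s/2) is 2*s*cos(7*s/2)/7 - 4*sin(7*s/2)/49 - 2*cos(7*s/2)/7; evaluating from -2*pi to 2*pi: ∫_{-2*pi}^{2*pi} (1 - s) sin(7*s/2) ds = (2/7 - 4*pi/7) - (2/7 + 4*pi/7) = -8*pi/7.
Hence b_7 = (1/(2*pi))·(-8*pi/7) = -4/7.

-4/7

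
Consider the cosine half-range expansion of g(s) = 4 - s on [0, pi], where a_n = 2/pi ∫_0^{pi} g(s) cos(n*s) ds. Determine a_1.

a_1 = 2/pi ∫_0^{pi} (4 - s) cos(s) ds.
Integrating by parts (boundary term plus one more integral), an antiderivative of (4 - s) cos(s) is -s*sin(s) + 4*sin(s) - cos(s); evaluating from 0 to pi: ∫_{0}^{pi} (4 - s) cos(s) ds = (1) - (-1) = 2.
Hence a_1 = (2/pi)·(2) = 4/pi.

4/pi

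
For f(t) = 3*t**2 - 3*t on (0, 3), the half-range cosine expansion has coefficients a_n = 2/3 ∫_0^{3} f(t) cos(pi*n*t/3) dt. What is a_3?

-8/pi**2

a_3 = 2/3 ∫_0^{3} (3*t**2 - 3*t) cos(pi*t) dt.
Integrating by parts twice (tabular method), an antiderivative of (3*t**2 - 3*t) cos(pi*t) is 3*t**2*sin(pi*t)/pi - 3*t*sin(pi*t)/pi + 6*t*cos(pi*t)/pi**2 - 6*sin(pi*t)/pi**3 - 3*cos(pi*t)/pi**2; evaluating from 0 to 3: ∫_{0}^{3} (3*t**2 - 3*t) cos(pi*t) dt = (-15/pi**2) - (-3/pi**2) = -12/pi**2.
Hence a_3 = (2/3)·(-12/pi**2) = -8/pi**2.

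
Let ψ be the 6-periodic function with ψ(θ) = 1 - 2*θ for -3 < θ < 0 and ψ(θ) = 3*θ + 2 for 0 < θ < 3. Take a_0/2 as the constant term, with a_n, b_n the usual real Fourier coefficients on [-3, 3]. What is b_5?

1/pi

b_5 = 1/3 ∫_{-3}^{3} ψ(θ) sin(5*pi*θ/3) dθ.
Split the integral at the breakpoints.
Integrating by parts (boundary term plus one more integral), an antiderivative of (1 - 2*θ) sin(5*pi*θ/3) is 6*θ*cos(5*pi*θ/3)/(5*pi) - 18*sin(5*pi*θ/3)/(25*pi**2) - 3*cos(5*pi*θ/3)/(5*pi); evaluating from -3 to 0: ∫_{-3}^{0} (1 - 2*θ) sin(5*pi*θ/3) dθ = (-3/(5*pi)) - (21/(5*pi)) = -24/(5*pi).
Integrating by parts (boundary term plus one more integral), an antiderivative of (3*θ + 2) sin(5*pi*θ/3) is -9*θ*cos(5*pi*θ/3)/(5*pi) + 27*sin(5*pi*θ/3)/(25*pi**2) - 6*cos(5*pi*θ/3)/(5*pi); evaluating from 0 to 3: ∫_{0}^{3} (3*θ + 2) sin(5*pi*θ/3) dθ = (33/(5*pi)) - (-6/(5*pi)) = 39/(5*pi).
Summing the pieces and multiplying by (1/3) gives b_5 = 1/pi.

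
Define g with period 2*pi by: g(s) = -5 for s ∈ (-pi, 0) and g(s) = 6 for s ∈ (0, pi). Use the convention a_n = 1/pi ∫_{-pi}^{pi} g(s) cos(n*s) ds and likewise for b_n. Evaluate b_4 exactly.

0

b_4 = 1/pi ∫_{-pi}^{pi} g(s) sin(4*s) ds.
Split the integral at the breakpoints.
Directly, an antiderivative of (-5) sin(4*s) is 5*cos(4*s)/4; evaluating from -pi to 0: ∫_{-pi}^{0} (-5) sin(4*s) ds = (5/4) - (5/4) = 0.
Directly, an antiderivative of (6) sin(4*s) is -3*cos(4*s)/2; evaluating from 0 to pi: ∫_{0}^{pi} (6) sin(4*s) ds = (-3/2) - (-3/2) = 0.
Summing the pieces and multiplying by (1/pi) gives b_4 = 0.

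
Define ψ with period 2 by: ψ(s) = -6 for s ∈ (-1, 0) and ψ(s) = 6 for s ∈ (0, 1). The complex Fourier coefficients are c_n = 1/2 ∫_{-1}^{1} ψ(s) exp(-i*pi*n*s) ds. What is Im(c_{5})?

-12/(5*pi)

Since ψ is real-valued, Im(c_{5}) = -1/2 ∫_{-1}^{1} ψ(s) sin(5*pi*s) ds = -b_{5}/2.
ψ is odd and sin(5*pi*s) is odd, so the integrand is even: ∫_{-1}^{1} ψ(s) sin(5*pi*s) ds = 2∫_0^{1} ψ(s) sin(5*pi*s) ds.
Directly, an antiderivative of (6) sin(5*pi*s) is -6*cos(5*pi*s)/(5*pi); evaluating from 0 to 1: ∫_{0}^{1} (6) sin(5*pi*s) ds = (6/(5*pi)) - (-6/(5*pi)) = 12/(5*pi).
So ∫_{-1}^{1} ψ(s) sin(5*pi*s) ds = 24/(5*pi).
Hence Im(c_{5}) = (-1/2)·(24/(5*pi)) = -12/(5*pi).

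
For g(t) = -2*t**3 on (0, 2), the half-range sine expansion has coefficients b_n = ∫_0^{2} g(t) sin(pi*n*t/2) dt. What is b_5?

b_5 = ∫_0^{2} (-2*t**3) sin(5*pi*t/2) dt.
Integrating by parts three times (tabular method), an antiderivative of (-2*t**3) sin(5*pi*t/2) is 4*t**3*cos(5*pi*t/2)/(5*pi) - 24*t**2*sin(5*pi*t/2)/(25*pi**2) - 96*t*cos(5*pi*t/2)/(125*pi**3) + 192*sin(5*pi*t/2)/(625*pi**4); evaluating from 0 to 2: ∫_{0}^{2} (-2*t**3) sin(5*pi*t/2) dt = (32*(6 - 25*pi**2)/(125*pi**3)) - (0) = 32*(6 - 25*pi**2)/(125*pi**3).
Hence b_5 = 32*(6 - 25*pi**2)/(125*pi**3).

32*(6 - 25*pi**2)/(125*pi**3)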